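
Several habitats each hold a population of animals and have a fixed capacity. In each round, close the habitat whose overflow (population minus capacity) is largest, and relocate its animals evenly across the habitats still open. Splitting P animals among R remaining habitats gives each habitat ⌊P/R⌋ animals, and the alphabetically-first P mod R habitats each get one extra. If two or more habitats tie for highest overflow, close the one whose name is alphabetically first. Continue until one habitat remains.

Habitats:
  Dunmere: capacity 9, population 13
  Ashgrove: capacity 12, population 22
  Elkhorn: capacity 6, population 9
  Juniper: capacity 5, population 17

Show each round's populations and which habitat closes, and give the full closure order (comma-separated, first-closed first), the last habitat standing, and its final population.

Closure order: Juniper, Ashgrove, Dunmere
Last habitat: Elkhorn with 61 animals

Round 1: Ashgrove=22 Dunmere=13 Elkhorn=9 Juniper=17 → close Juniper (overflow 12)
  17÷3 = 5 each, +1 to first 2
Round 2: Ashgrove=28 Dunmere=19 Elkhorn=14 → close Ashgrove (overflow 16)
  28÷2 = 14 each, +1 to first 0
Round 3: Dunmere=33 Elkhorn=28 → close Dunmere (overflow 24)
  33÷1 = 33 each, +1 to first 0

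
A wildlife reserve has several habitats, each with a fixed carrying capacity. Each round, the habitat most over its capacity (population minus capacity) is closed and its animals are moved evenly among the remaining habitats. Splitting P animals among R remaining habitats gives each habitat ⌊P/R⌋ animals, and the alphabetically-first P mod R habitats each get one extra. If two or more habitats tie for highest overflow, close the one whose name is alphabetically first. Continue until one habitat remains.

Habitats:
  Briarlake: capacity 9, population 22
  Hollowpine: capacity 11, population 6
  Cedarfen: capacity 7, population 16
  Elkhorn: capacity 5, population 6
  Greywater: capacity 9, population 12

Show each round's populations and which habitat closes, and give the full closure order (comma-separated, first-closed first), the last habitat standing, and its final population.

Closure order: Briarlake, Cedarfen, Elkhorn, Greywater
Last habitat: Hollowpine with 62 animals

Round 1: Briarlake=22 Cedarfen=16 Elkhorn=6 Greywater=12 Hollowpine=6 → close Briarlake (overflow 13)
  22÷4 = 5 each, +1 to first 2
Round 2: Cedarfen=22 Elkhorn=12 Greywater=17 Hollowpine=11 → close Cedarfen (overflow 15)
  22÷3 = 7 each, +1 to first 1
Round 3: Elkhorn=20 Greywater=24 Hollowpine=18 → close Elkhorn (overflow 15)
  20÷2 = 10 each, +1 to first 0
Round 4: Greywater=34 Hollowpine=28 → close Greywater (overflow 25)
  34÷1 = 34 each, +1 to first 0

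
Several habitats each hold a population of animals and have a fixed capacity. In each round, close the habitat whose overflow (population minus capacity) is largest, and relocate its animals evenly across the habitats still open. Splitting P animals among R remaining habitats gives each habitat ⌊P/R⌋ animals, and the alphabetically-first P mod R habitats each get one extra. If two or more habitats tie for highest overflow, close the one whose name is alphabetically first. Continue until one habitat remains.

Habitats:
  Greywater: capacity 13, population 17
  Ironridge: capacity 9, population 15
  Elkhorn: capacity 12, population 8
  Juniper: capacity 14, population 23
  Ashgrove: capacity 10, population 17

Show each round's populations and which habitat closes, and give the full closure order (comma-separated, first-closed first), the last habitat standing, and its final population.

Closure order: Juniper, Ashgrove, Greywater, Ironridge
Last habitat: Elkhorn with 80 animals

Round 1: Ashgrove=17 Elkhorn=8 Greywater=17 Ironridge=15 Juniper=23 → close Juniper (overflow 9)
  23÷4 = 5 each, +1 to first 3
Round 2: Ashgrove=23 Elkhorn=14 Greywater=23 Ironridge=20 → close Ashgrove (overflow 13)
  23÷3 = 7 each, +1 to first 2
Round 3: Elkhorn=22 Greywater=31 Ironridge=27 → close Greywater (overflow 18)
  31÷2 = 15 each, +1 to first 1
Round 4: Elkhorn=38 Ironridge=42 → close Ironridge (overflow 33)
  42÷1 = 42 each, +1 to first 0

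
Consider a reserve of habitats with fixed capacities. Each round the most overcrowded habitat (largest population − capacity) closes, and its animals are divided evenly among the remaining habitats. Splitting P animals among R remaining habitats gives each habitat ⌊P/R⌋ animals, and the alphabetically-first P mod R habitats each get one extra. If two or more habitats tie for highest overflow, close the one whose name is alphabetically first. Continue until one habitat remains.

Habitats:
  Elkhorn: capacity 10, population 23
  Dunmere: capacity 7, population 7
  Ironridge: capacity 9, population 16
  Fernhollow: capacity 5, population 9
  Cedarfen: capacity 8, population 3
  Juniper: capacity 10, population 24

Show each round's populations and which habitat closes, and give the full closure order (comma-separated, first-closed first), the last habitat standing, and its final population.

Round 1: Cedarfen=3 Dunmere=7 Elkhorn=23 Fernhollow=9 Ironridge=16 Juniper=24 → close Juniper (overflow 14)
  24÷5 = 4 each, +1 to first 4
Round 2: Cedarfen=8 Dunmere=12 Elkhorn=28 Fernhollow=14 Ironridge=20 → close Elkhorn (overflow 18)
  28÷4 = 7 each, +1 to first 0
Round 3: Cedarfen=15 Dunmere=19 Fernhollow=21 Ironridge=27 → close Ironridge (overflow 18)
  27÷3 = 9 each, +1 to first 0
Round 4: Cedarfen=24 Dunmere=28 Fernhollow=30 → close Fernhollow (overflow 25)
  30÷2 = 15 each, +1 to first 0
Round 5: Cedarfen=39 Dunmere=43 → close Dunmere (overflow 36)
  43÷1 = 43 each, +1 to first 0

Closure order: Juniper, Elkhorn, Ironridge, Fernhollow, Dunmere
Last habitat: Cedarfen with 82 animals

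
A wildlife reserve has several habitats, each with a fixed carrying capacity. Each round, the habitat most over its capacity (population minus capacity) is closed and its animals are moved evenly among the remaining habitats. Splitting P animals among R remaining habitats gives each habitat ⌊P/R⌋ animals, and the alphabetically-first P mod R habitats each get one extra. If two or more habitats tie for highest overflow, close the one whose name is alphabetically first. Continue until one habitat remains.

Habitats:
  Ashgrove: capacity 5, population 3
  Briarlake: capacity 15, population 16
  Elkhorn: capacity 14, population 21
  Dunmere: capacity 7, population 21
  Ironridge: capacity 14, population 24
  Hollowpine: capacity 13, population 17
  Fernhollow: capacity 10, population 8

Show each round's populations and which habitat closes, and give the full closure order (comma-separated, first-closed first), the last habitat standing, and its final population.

Round 1: Ashgrove=3 Briarlake=16 Dunmere=21 Elkhorn=21 Fernhollow=8 Hollowpine=17 Ironridge=24 → close Dunmere (overflow 14)
  21÷6 = 3 each, +1 to first 3
Round 2: Ashgrove=7 Briarlake=20 Elkhorn=25 Fernhollow=11 Hollowpine=20 Ironridge=27 → close Ironridge (overflow 13)
  27÷5 = 5 each, +1 to first 2
Round 3: Ashgrove=13 Briarlake=26 Elkhorn=30 Fernhollow=16 Hollowpine=25 → close Elkhorn (overflow 16)
  30÷4 = 7 each, +1 to first 2
Round 4: Ashgrove=21 Briarlake=34 Fernhollow=23 Hollowpine=32 → close Briarlake (overflow 19)
  34÷3 = 11 each, +1 to first 1
Round 5: Ashgrove=33 Fernhollow=34 Hollowpine=43 → close Hollowpine (overflow 30)
  43÷2 = 21 each, +1 to first 1
Round 6: Ashgrove=55 Fernhollow=55 → close Ashgrove (overflow 50)
  55÷1 = 55 each, +1 to first 0

Closure order: Dunmere, Ironridge, Elkhorn, Briarlake, Hollowpine, Ashgrove
Last habitat: Fernhollow with 110 animals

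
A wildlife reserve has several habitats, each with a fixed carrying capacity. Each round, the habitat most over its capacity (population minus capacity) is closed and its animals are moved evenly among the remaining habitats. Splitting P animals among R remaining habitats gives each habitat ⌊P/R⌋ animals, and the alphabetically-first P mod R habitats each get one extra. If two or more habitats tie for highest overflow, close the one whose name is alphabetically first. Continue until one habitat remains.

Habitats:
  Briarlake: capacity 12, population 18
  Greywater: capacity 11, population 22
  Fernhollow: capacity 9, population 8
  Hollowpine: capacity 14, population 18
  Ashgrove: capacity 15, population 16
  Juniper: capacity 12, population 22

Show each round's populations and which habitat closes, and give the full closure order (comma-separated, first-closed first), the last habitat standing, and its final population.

Round 1: Ashgrove=16 Briarlake=18 Fernhollow=8 Greywater=22 Hollowpine=18 Juniper=22 → close Greywater (overflow 11)
  22÷5 = 4 each, +1 to first 2
Round 2: Ashgrove=21 Briarlake=23 Fernhollow=12 Hollowpine=22 Juniper=26 → close Juniper (overflow 14)
  26÷4 = 6 each, +1 to first 2
Round 3: Ashgrove=28 Briarlake=30 Fernhollow=18 Hollowpine=28 → close Briarlake (overflow 18)
  30÷3 = 10 each, +1 to first 0
Round 4: Ashgrove=38 Fernhollow=28 Hollowpine=38 → close Hollowpine (overflow 24)
  38÷2 = 19 each, +1 to first 0
Round 5: Ashgrove=57 Fernhollow=47 → close Ashgrove (overflow 42)
  57÷1 = 57 each, +1 to first 0

Closure order: Greywater, Juniper, Briarlake, Hollowpine, Ashgrove
Last habitat: Fernhollow with 104 animals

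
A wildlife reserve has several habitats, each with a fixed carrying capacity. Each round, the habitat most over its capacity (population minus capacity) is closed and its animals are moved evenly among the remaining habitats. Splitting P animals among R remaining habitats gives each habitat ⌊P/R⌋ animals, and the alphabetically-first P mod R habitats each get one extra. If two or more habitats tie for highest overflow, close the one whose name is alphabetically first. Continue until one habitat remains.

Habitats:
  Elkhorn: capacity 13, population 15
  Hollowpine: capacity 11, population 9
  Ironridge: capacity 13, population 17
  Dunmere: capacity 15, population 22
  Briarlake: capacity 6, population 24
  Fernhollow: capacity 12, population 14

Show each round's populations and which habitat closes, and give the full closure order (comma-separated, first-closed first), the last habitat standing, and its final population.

Closure order: Briarlake, Dunmere, Elkhorn, Fernhollow, Ironridge
Last habitat: Hollowpine with 101 animals

Round 1: Briarlake=24 Dunmere=22 Elkhorn=15 Fernhollow=14 Hollowpine=9 Ironridge=17 → close Briarlake (overflow 18)
  24÷5 = 4 each, +1 to first 4
Round 2: Dunmere=27 Elkhorn=20 Fernhollow=19 Hollowpine=14 Ironridge=21 → close Dunmere (overflow 12)
  27÷4 = 6 each, +1 to first 3
Round 3: Elkhorn=27 Fernhollow=26 Hollowpine=21 Ironridge=27 → close Elkhorn (overflow 14)
  27÷3 = 9 each, +1 to first 0
Round 4: Fernhollow=35 Hollowpine=30 Ironridge=36 → close Fernhollow (overflow 23)
  35÷2 = 17 each, +1 to first 1
Round 5: Hollowpine=48 Ironridge=53 → close Ironridge (overflow 40)
  53÷1 = 53 each, +1 to first 0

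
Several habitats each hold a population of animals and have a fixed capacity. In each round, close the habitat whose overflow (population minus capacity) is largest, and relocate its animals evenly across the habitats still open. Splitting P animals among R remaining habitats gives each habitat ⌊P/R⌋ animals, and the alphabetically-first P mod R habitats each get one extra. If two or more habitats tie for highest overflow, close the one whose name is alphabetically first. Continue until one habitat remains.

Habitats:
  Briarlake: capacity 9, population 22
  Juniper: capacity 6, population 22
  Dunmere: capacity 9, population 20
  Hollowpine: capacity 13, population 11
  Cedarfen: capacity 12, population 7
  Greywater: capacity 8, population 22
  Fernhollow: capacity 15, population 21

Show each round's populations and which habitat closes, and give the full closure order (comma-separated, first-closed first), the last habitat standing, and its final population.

Round 1: Briarlake=22 Cedarfen=7 Dunmere=20 Fernhollow=21 Greywater=22 Hollowpine=11 Juniper=22 → close Juniper (overflow 16)
  22÷6 = 3 each, +1 to first 4
Round 2: Briarlake=26 Cedarfen=11 Dunmere=24 Fernhollow=25 Greywater=25 Hollowpine=14 → close Briarlake (overflow 17)
  26÷5 = 5 each, +1 to first 1
Round 3: Cedarfen=17 Dunmere=29 Fernhollow=30 Greywater=30 Hollowpine=19 → close Greywater (overflow 22)
  30÷4 = 7 each, +1 to first 2
Round 4: Cedarfen=25 Dunmere=37 Fernhollow=37 Hollowpine=26 → close Dunmere (overflow 28)
  37÷3 = 12 each, +1 to first 1
Round 5: Cedarfen=38 Fernhollow=49 Hollowpine=38 → close Fernhollow (overflow 34)
  49÷2 = 24 each, +1 to first 1
Round 6: Cedarfen=63 Hollowpine=62 → close Cedarfen (overflow 51)
  63÷1 = 63 each, +1 to first 0

Closure order: Juniper, Briarlake, Greywater, Dunmere, Fernhollow, Cedarfen
Last habitat: Hollowpine with 125 animals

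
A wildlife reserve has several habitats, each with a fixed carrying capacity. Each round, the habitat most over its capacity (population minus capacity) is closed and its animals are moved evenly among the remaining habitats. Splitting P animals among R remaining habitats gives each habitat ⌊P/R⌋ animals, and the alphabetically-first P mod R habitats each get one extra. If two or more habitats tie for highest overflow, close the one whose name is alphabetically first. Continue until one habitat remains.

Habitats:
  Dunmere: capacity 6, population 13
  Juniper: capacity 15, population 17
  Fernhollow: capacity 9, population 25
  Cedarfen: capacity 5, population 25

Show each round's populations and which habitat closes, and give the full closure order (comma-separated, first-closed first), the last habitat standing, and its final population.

Closure order: Cedarfen, Fernhollow, Dunmere
Last habitat: Juniper with 80 animals

Round 1: Cedarfen=25 Dunmere=13 Fernhollow=25 Juniper=17 → close Cedarfen (overflow 20)
  25÷3 = 8 each, +1 to first 1
Round 2: Dunmere=22 Fernhollow=33 Juniper=25 → close Fernhollow (overflow 24)
  33÷2 = 16 each, +1 to first 1
Round 3: Dunmere=39 Juniper=41 → close Dunmere (overflow 33)
  39÷1 = 39 each, +1 to first 0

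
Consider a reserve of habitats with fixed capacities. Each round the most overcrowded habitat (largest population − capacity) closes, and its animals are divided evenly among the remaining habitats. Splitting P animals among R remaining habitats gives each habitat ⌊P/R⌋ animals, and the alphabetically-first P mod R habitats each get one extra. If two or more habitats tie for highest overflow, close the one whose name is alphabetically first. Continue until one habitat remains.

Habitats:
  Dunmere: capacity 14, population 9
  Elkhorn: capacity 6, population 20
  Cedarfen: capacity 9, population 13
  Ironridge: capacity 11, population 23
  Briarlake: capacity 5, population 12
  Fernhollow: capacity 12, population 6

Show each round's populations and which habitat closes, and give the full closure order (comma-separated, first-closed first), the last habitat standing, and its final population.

Round 1: Briarlake=12 Cedarfen=13 Dunmere=9 Elkhorn=20 Fernhollow=6 Ironridge=23 → close Elkhorn (overflow 14)
  20÷5 = 4 each, +1 to first 0
Round 2: Briarlake=16 Cedarfen=17 Dunmere=13 Fernhollow=10 Ironridge=27 → close Ironridge (overflow 16)
  27÷4 = 6 each, +1 to first 3
Round 3: Briarlake=23 Cedarfen=24 Dunmere=20 Fernhollow=16 → close Briarlake (overflow 18)
  23÷3 = 7 each, +1 to first 2
Round 4: Cedarfen=32 Dunmere=28 Fernhollow=23 → close Cedarfen (overflow 23)
  32÷2 = 16 each, +1 to first 0
Round 5: Dunmere=44 Fernhollow=39 → close Dunmere (overflow 30)
  44÷1 = 44 each, +1 to first 0

Closure order: Elkhorn, Ironridge, Briarlake, Cedarfen, Dunmere
Last habitat: Fernhollow with 83 animals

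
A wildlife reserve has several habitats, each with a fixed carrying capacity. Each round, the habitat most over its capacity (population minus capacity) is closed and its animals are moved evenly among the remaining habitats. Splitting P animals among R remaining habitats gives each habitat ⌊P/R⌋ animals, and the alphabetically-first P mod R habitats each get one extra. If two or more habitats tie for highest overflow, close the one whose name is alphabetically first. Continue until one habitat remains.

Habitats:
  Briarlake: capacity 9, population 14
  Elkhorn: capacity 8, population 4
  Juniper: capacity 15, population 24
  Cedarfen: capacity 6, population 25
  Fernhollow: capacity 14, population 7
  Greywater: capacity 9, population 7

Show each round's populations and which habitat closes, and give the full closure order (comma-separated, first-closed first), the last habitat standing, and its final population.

Closure order: Cedarfen, Juniper, Briarlake, Greywater, Elkhorn
Last habitat: Fernhollow with 81 animals

Round 1: Briarlake=14 Cedarfen=25 Elkhorn=4 Fernhollow=7 Greywater=7 Juniper=24 → close Cedarfen (overflow 19)
  25÷5 = 5 each, +1 to first 0
Round 2: Briarlake=19 Elkhorn=9 Fernhollow=12 Greywater=12 Juniper=29 → close Juniper (overflow 14)
  29÷4 = 7 each, +1 to first 1
Round 3: Briarlake=27 Elkhorn=16 Fernhollow=19 Greywater=19 → close Briarlake (overflow 18)
  27÷3 = 9 each, +1 to first 0
Round 4: Elkhorn=25 Fernhollow=28 Greywater=28 → close Greywater (overflow 19)
  28÷2 = 14 each, +1 to first 0
Round 5: Elkhorn=39 Fernhollow=42 → close Elkhorn (overflow 31)
  39÷1 = 39 each, +1 to first 0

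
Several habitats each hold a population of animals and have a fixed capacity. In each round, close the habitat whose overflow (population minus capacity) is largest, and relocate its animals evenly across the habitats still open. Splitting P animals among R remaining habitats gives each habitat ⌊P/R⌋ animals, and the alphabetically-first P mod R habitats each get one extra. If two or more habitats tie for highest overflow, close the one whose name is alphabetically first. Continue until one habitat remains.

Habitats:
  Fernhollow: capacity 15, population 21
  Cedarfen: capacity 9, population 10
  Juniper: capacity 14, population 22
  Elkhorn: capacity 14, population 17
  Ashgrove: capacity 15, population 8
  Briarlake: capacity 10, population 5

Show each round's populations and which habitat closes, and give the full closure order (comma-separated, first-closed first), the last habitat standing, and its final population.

Round 1: Ashgrove=8 Briarlake=5 Cedarfen=10 Elkhorn=17 Fernhollow=21 Juniper=22 → close Juniper (overflow 8)
  22÷5 = 4 each, +1 to first 2
Round 2: Ashgrove=13 Briarlake=10 Cedarfen=14 Elkhorn=21 Fernhollow=25 → close Fernhollow (overflow 10)
  25÷4 = 6 each, +1 to first 1
Round 3: Ashgrove=20 Briarlake=16 Cedarfen=20 Elkhorn=27 → close Elkhorn (overflow 13)
  27÷3 = 9 each, +1 to first 0
Round 4: Ashgrove=29 Briarlake=25 Cedarfen=29 → close Cedarfen (overflow 20)
  29÷2 = 14 each, +1 to first 1
Round 5: Ashgrove=44 Briarlake=39 → close Ashgrove (overflow 29)
  44÷1 = 44 each, +1 to first 0

Closure order: Juniper, Fernhollow, Elkhorn, Cedarfen, Ashgrove
Last habitat: Briarlake with 83 animals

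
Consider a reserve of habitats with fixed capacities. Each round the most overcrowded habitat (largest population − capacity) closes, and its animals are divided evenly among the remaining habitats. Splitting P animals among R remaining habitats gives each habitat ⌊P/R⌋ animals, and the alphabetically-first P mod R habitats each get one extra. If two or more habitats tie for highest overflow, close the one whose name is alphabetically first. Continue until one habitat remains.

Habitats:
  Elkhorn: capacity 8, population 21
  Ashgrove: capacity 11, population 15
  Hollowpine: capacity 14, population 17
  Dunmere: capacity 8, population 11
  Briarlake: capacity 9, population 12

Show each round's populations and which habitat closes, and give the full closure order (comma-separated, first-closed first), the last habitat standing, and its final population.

Round 1: Ashgrove=15 Briarlake=12 Dunmere=11 Elkhorn=21 Hollowpine=17 → close Elkhorn (overflow 13)
  21÷4 = 5 each, +1 to first 1
Round 2: Ashgrove=21 Briarlake=17 Dunmere=16 Hollowpine=22 → close Ashgrove (overflow 10)
  21÷3 = 7 each, +1 to first 0
Round 3: Briarlake=24 Dunmere=23 Hollowpine=29 → close Briarlake (overflow 15)
  24÷2 = 12 each, +1 to first 0
Round 4: Dunmere=35 Hollowpine=41 → close Dunmere (overflow 27)
  35÷1 = 35 each, +1 to first 0

Closure order: Elkhorn, Ashgrove, Briarlake, Dunmere
Last habitat: Hollowpine with 76 animals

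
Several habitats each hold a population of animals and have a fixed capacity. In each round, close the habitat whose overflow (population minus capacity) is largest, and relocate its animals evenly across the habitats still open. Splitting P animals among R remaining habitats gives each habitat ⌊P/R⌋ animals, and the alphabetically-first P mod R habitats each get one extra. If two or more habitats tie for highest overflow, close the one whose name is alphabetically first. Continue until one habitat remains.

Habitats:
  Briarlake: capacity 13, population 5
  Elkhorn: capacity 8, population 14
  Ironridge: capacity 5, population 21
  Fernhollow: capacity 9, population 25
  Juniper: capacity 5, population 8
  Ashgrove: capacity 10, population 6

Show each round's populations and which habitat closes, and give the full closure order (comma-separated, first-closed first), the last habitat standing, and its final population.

Closure order: Fernhollow, Ironridge, Elkhorn, Juniper, Ashgrove
Last habitat: Briarlake with 79 animals

Round 1: Ashgrove=6 Briarlake=5 Elkhorn=14 Fernhollow=25 Ironridge=21 Juniper=8 → close Fernhollow (overflow 16)
  25÷5 = 5 each, +1 to first 0
Round 2: Ashgrove=11 Briarlake=10 Elkhorn=19 Ironridge=26 Juniper=13 → close Ironridge (overflow 21)
  26÷4 = 6 each, +1 to first 2
Round 3: Ashgrove=18 Briarlake=17 Elkhorn=25 Juniper=19 → close Elkhorn (overflow 17)
  25÷3 = 8 each, +1 to first 1
Round 4: Ashgrove=27 Briarlake=25 Juniper=27 → close Juniper (overflow 22)
  27÷2 = 13 each, +1 to first 1
Round 5: Ashgrove=41 Briarlake=38 → close Ashgrove (overflow 31)
  41÷1 = 41 each, +1 to first 0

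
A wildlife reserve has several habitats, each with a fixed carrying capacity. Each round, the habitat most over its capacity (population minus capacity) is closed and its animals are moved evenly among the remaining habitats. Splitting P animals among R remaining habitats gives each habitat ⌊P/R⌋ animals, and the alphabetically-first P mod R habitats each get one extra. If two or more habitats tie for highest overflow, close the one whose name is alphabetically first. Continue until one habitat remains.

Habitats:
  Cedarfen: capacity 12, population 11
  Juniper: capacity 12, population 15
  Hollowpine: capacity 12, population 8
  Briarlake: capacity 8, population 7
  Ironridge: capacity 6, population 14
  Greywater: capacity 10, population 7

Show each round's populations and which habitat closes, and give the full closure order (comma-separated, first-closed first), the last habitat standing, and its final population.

Closure order: Ironridge, Juniper, Briarlake, Cedarfen, Greywater
Last habitat: Hollowpine with 62 animals

Round 1: Briarlake=7 Cedarfen=11 Greywater=7 Hollowpine=8 Ironridge=14 Juniper=15 → close Ironridge (overflow 8)
  14÷5 = 2 each, +1 to first 4
Round 2: Briarlake=10 Cedarfen=14 Greywater=10 Hollowpine=11 Juniper=17 → close Juniper (overflow 5)
  17÷4 = 4 each, +1 to first 1
Round 3: Briarlake=15 Cedarfen=18 Greywater=14 Hollowpine=15 → close Briarlake (overflow 7)
  15÷3 = 5 each, +1 to first 0
Round 4: Cedarfen=23 Greywater=19 Hollowpine=20 → close Cedarfen (overflow 11)
  23÷2 = 11 each, +1 to first 1
Round 5: Greywater=31 Hollowpine=31 → close Greywater (overflow 21)
  31÷1 = 31 each, +1 to first 0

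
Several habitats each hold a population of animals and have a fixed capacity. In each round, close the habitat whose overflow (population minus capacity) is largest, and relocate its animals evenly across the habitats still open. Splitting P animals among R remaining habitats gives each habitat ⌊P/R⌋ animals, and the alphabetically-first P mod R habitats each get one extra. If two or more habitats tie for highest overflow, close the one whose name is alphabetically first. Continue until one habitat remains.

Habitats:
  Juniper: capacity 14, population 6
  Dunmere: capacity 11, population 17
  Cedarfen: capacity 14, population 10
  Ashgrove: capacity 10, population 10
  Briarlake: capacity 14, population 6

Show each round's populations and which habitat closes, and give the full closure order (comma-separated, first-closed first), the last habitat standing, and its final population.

Closure order: Dunmere, Ashgrove, Cedarfen, Briarlake
Last habitat: Juniper with 49 animals

Round 1: Ashgrove=10 Briarlake=6 Cedarfen=10 Dunmere=17 Juniper=6 → close Dunmere (overflow 6)
  17÷4 = 4 each, +1 to first 1
Round 2: Ashgrove=15 Briarlake=10 Cedarfen=14 Juniper=10 → close Ashgrove (overflow 5)
  15÷3 = 5 each, +1 to first 0
Round 3: Briarlake=15 Cedarfen=19 Juniper=15 → close Cedarfen (overflow 5)
  19÷2 = 9 each, +1 to first 1
Round 4: Briarlake=25 Juniper=24 → close Briarlake (overflow 11)
  25÷1 = 25 each, +1 to first 0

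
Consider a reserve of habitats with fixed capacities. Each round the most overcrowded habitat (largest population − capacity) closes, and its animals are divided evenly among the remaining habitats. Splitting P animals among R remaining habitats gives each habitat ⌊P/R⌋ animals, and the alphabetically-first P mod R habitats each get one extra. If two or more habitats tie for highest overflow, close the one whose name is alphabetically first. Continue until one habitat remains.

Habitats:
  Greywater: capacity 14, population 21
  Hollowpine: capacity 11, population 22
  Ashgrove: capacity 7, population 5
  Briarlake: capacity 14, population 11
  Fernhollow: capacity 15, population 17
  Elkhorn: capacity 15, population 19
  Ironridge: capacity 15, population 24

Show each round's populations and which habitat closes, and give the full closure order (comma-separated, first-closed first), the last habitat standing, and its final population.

Round 1: Ashgrove=5 Briarlake=11 Elkhorn=19 Fernhollow=17 Greywater=21 Hollowpine=22 Ironridge=24 → close Hollowpine (overflow 11)
  22÷6 = 3 each, +1 to first 4
Round 2: Ashgrove=9 Briarlake=15 Elkhorn=23 Fernhollow=21 Greywater=24 Ironridge=27 → close Ironridge (overflow 12)
  27÷5 = 5 each, +1 to first 2
Round 3: Ashgrove=15 Briarlake=21 Elkhorn=28 Fernhollow=26 Greywater=29 → close Greywater (overflow 15)
  29÷4 = 7 each, +1 to first 1
Round 4: Ashgrove=23 Briarlake=28 Elkhorn=35 Fernhollow=33 → close Elkhorn (overflow 20)
  35÷3 = 11 each, +1 to first 2
Round 5: Ashgrove=35 Briarlake=40 Fernhollow=44 → close Fernhollow (overflow 29)
  44÷2 = 22 each, +1 to first 0
Round 6: Ashgrove=57 Briarlake=62 → close Ashgrove (overflow 50)
  57÷1 = 57 each, +1 to first 0

Closure order: Hollowpine, Ironridge, Greywater, Elkhorn, Fernhollow, Ashgrove
Last habitat: Briarlake with 119 animals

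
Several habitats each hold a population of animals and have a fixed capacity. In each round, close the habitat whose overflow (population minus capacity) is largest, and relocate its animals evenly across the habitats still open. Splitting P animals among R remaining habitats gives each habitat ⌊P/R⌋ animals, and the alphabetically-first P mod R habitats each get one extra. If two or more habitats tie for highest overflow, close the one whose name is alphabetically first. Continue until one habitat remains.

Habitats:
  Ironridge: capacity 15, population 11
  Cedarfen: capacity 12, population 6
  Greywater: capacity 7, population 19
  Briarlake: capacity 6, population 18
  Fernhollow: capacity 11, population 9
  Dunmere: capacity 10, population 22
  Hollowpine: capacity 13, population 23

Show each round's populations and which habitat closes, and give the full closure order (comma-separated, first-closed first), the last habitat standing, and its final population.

Closure order: Briarlake, Dunmere, Greywater, Hollowpine, Fernhollow, Cedarfen
Last habitat: Ironridge with 108 animals

Round 1: Briarlake=18 Cedarfen=6 Dunmere=22 Fernhollow=9 Greywater=19 Hollowpine=23 Ironridge=11 → close Briarlake (overflow 12)
  18÷6 = 3 each, +1 to first 0
Round 2: Cedarfen=9 Dunmere=25 Fernhollow=12 Greywater=22 Hollowpine=26 Ironridge=14 → close Dunmere (overflow 15)
  25÷5 = 5 each, +1 to first 0
Round 3: Cedarfen=14 Fernhollow=17 Greywater=27 Hollowpine=31 Ironridge=19 → close Greywater (overflow 20)
  27÷4 = 6 each, +1 to first 3
Round 4: Cedarfen=21 Fernhollow=24 Hollowpine=38 Ironridge=25 → close Hollowpine (overflow 25)
  38÷3 = 12 each, +1 to first 2
Round 5: Cedarfen=34 Fernhollow=37 Ironridge=37 → close Fernhollow (overflow 26)
  37÷2 = 18 each, +1 to first 1
Round 6: Cedarfen=53 Ironridge=55 → close Cedarfen (overflow 41)
  53÷1 = 53 each, +1 to first 0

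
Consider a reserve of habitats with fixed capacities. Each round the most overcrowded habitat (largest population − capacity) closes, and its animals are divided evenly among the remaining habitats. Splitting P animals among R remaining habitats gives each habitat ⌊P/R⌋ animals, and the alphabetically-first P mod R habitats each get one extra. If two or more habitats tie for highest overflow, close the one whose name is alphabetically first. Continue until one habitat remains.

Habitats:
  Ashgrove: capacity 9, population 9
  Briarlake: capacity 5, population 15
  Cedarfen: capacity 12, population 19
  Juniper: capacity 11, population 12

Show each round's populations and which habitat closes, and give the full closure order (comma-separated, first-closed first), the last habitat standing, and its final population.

Round 1: Ashgrove=9 Briarlake=15 Cedarfen=19 Juniper=12 → close Briarlake (overflow 10)
  15÷3 = 5 each, +1 to first 0
Round 2: Ashgrove=14 Cedarfen=24 Juniper=17 → close Cedarfen (overflow 12)
  24÷2 = 12 each, +1 to first 0
Round 3: Ashgrove=26 Juniper=29 → close Juniper (overflow 18)
  29÷1 = 29 each, +1 to first 0

Closure order: Briarlake, Cedarfen, Juniper
Last habitat: Ashgrove with 55 animals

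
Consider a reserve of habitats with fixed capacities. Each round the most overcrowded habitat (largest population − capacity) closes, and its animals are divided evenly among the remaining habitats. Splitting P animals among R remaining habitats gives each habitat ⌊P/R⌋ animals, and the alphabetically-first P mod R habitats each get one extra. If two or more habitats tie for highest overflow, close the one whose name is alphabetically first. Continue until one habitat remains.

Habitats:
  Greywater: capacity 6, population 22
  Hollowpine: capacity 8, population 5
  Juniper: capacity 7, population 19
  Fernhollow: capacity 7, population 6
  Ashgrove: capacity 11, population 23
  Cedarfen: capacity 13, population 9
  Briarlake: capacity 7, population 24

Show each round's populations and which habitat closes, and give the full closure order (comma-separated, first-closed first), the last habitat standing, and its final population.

Closure order: Briarlake, Greywater, Ashgrove, Juniper, Fernhollow, Cedarfen
Last habitat: Hollowpine with 108 animals

Round 1: Ashgrove=23 Briarlake=24 Cedarfen=9 Fernhollow=6 Greywater=22 Hollowpine=5 Juniper=19 → close Briarlake (overflow 17)
  24÷6 = 4 each, +1 to first 0
Round 2: Ashgrove=27 Cedarfen=13 Fernhollow=10 Greywater=26 Hollowpine=9 Juniper=23 → close Greywater (overflow 20)
  26÷5 = 5 each, +1 to first 1
Round 3: Ashgrove=33 Cedarfen=18 Fernhollow=15 Hollowpine=14 Juniper=28 → close Ashgrove (overflow 22)
  33÷4 = 8 each, +1 to first 1
Round 4: Cedarfen=27 Fernhollow=23 Hollowpine=22 Juniper=36 → close Juniper (overflow 29)
  36÷3 = 12 each, +1 to first 0
Round 5: Cedarfen=39 Fernhollow=35 Hollowpine=34 → close Fernhollow (overflow 28)
  35÷2 = 17 each, +1 to first 1
Round 6: Cedarfen=57 Hollowpine=51 → close Cedarfen (overflow 44)
  57÷1 = 57 each, +1 to first 0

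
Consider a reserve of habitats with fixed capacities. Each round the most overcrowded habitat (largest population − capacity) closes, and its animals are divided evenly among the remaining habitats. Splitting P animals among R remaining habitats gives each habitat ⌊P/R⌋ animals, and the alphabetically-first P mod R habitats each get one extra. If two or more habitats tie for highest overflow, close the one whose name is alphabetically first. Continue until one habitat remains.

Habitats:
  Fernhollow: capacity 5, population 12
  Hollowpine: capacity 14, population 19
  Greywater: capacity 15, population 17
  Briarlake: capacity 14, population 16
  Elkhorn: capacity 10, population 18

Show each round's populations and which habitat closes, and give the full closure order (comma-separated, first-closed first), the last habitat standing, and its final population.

Closure order: Elkhorn, Fernhollow, Hollowpine, Briarlake
Last habitat: Greywater with 82 animals

Round 1: Briarlake=16 Elkhorn=18 Fernhollow=12 Greywater=17 Hollowpine=19 → close Elkhorn (overflow 8)
  18÷4 = 4 each, +1 to first 2
Round 2: Briarlake=21 Fernhollow=17 Greywater=21 Hollowpine=23 → close Fernhollow (overflow 12)
  17÷3 = 5 each, +1 to first 2
Round 3: Briarlake=27 Greywater=27 Hollowpine=28 → close Hollowpine (overflow 14)
  28÷2 = 14 each, +1 to first 0
Round 4: Briarlake=41 Greywater=41 → close Briarlake (overflow 27)
  41÷1 = 41 each, +1 to first 0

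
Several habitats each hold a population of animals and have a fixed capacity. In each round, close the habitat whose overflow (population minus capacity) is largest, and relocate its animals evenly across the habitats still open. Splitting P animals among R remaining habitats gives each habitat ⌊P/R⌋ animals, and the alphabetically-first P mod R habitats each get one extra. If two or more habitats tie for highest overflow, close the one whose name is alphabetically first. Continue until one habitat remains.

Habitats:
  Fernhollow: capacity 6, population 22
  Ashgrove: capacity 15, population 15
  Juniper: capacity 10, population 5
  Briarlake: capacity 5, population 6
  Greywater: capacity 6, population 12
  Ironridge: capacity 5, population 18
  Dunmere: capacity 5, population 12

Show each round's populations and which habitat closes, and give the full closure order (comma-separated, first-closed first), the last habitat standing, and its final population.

Round 1: Ashgrove=15 Briarlake=6 Dunmere=12 Fernhollow=22 Greywater=12 Ironridge=18 Juniper=5 → close Fernhollow (overflow 16)
  22÷6 = 3 each, +1 to first 4
Round 2: Ashgrove=19 Briarlake=10 Dunmere=16 Greywater=16 Ironridge=21 Juniper=8 → close Ironridge (overflow 16)
  21÷5 = 4 each, +1 to first 1
Round 3: Ashgrove=24 Briarlake=14 Dunmere=20 Greywater=20 Juniper=12 → close Dunmere (overflow 15)
  20÷4 = 5 each, +1 to first 0
Round 4: Ashgrove=29 Briarlake=19 Greywater=25 Juniper=17 → close Greywater (overflow 19)
  25÷3 = 8 each, +1 to first 1
Round 5: Ashgrove=38 Briarlake=27 Juniper=25 → close Ashgrove (overflow 23)
  38÷2 = 19 each, +1 to first 0
Round 6: Briarlake=46 Juniper=44 → close Briarlake (overflow 41)
  46÷1 = 46 each, +1 to first 0

Closure order: Fernhollow, Ironridge, Dunmere, Greywater, Ashgrove, Briarlake
Last habitat: Juniper with 90 animals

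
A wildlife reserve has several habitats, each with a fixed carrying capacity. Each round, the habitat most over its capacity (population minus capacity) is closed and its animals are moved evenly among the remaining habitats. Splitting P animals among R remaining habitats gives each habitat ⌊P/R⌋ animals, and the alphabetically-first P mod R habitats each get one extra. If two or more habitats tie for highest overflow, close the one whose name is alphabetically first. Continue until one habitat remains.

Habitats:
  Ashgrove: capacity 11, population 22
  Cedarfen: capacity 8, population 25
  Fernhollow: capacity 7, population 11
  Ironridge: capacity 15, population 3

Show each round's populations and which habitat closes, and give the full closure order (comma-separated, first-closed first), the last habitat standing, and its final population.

Round 1: Ashgrove=22 Cedarfen=25 Fernhollow=11 Ironridge=3 → close Cedarfen (overflow 17)
  25÷3 = 8 each, +1 to first 1
Round 2: Ashgrove=31 Fernhollow=19 Ironridge=11 → close Ashgrove (overflow 20)
  31÷2 = 15 each, +1 to first 1
Round 3: Fernhollow=35 Ironridge=26 → close Fernhollow (overflow 28)
  35÷1 = 35 each, +1 to first 0

Closure order: Cedarfen, Ashgrove, Fernhollow
Last habitat: Ironridge with 61 animals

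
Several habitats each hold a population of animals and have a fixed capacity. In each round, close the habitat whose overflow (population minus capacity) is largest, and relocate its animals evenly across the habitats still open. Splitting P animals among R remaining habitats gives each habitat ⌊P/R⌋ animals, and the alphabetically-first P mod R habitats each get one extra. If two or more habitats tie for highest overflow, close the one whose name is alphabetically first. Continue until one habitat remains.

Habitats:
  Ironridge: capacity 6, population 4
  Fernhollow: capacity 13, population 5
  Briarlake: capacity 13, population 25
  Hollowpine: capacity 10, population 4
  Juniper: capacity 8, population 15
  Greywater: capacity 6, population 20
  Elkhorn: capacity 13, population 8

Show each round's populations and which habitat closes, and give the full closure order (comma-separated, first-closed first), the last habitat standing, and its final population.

Closure order: Greywater, Briarlake, Juniper, Ironridge, Elkhorn, Hollowpine
Last habitat: Fernhollow with 81 animals

Round 1: Briarlake=25 Elkhorn=8 Fernhollow=5 Greywater=20 Hollowpine=4 Ironridge=4 Juniper=15 → close Greywater (overflow 14)
  20÷6 = 3 each, +1 to first 2
Round 2: Briarlake=29 Elkhorn=12 Fernhollow=8 Hollowpine=7 Ironridge=7 Juniper=18 → close Briarlake (overflow 16)
  29÷5 = 5 each, +1 to first 4
Round 3: Elkhorn=18 Fernhollow=14 Hollowpine=13 Ironridge=13 Juniper=23 → close Juniper (overflow 15)
  23÷4 = 5 each, +1 to first 3
Round 4: Elkhorn=24 Fernhollow=20 Hollowpine=19 Ironridge=18 → close Ironridge (overflow 12)
  18÷3 = 6 each, +1 to first 0
Round 5: Elkhorn=30 Fernhollow=26 Hollowpine=25 → close Elkhorn (overflow 17)
  30÷2 = 15 each, +1 to first 0
Round 6: Fernhollow=41 Hollowpine=40 → close Hollowpine (overflow 30)
  40÷1 = 40 each, +1 to first 0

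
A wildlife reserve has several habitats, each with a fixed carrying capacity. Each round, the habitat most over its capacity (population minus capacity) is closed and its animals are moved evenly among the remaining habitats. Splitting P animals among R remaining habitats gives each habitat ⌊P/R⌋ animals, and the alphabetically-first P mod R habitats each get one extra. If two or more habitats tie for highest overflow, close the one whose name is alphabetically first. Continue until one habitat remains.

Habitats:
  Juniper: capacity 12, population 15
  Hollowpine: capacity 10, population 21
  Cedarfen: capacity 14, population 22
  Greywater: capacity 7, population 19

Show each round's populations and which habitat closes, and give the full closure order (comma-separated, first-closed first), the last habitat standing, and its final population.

Round 1: Cedarfen=22 Greywater=19 Hollowpine=21 Juniper=15 → close Greywater (overflow 12)
  19÷3 = 6 each, +1 to first 1
Round 2: Cedarfen=29 Hollowpine=27 Juniper=21 → close Hollowpine (overflow 17)
  27÷2 = 13 each, +1 to first 1
Round 3: Cedarfen=43 Juniper=34 → close Cedarfen (overflow 29)
  43÷1 = 43 each, +1 to first 0

Closure order: Greywater, Hollowpine, Cedarfen
Last habitat: Juniper with 77 animals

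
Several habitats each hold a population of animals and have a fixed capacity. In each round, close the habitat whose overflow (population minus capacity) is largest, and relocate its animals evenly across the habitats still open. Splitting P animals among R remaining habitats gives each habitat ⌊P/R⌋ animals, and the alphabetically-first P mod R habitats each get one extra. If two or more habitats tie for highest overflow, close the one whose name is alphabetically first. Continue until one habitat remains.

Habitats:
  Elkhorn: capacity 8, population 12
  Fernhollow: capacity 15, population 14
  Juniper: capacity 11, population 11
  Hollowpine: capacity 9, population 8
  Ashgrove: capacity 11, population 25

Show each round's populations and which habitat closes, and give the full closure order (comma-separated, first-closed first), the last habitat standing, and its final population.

Round 1: Ashgrove=25 Elkhorn=12 Fernhollow=14 Hollowpine=8 Juniper=11 → close Ashgrove (overflow 14)
  25÷4 = 6 each, +1 to first 1
Round 2: Elkhorn=19 Fernhollow=20 Hollowpine=14 Juniper=17 → close Elkhorn (overflow 11)
  19÷3 = 6 each, +1 to first 1
Round 3: Fernhollow=27 Hollowpine=20 Juniper=23 → close Fernhollow (overflow 12)
  27÷2 = 13 each, +1 to first 1
Round 4: Hollowpine=34 Juniper=36 → close Hollowpine (overflow 25)
  34÷1 = 34 each, +1 to first 0

Closure order: Ashgrove, Elkhorn, Fernhollow, Hollowpine
Last habitat: Juniper with 70 animals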